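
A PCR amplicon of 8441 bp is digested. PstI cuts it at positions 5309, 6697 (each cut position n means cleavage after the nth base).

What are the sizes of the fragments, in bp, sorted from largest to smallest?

5309, 1744, 1388 bp

Linear molecule, 2 cuts → 3 fragments:
  5309 − 0 = 5309 bp
  6697 − 5309 = 1388 bp
  8441 − 6697 = 1744 bp
Sorted largest to smallest: 5309, 1744, 1388 bp.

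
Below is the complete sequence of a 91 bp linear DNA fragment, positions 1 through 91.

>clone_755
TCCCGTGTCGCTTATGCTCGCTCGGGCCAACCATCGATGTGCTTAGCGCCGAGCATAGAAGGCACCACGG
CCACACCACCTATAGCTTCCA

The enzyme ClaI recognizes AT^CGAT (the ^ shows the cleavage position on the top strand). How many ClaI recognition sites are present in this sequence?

ATCGAT occurs starting at position 33.
ClaI cuts at 1 site.

1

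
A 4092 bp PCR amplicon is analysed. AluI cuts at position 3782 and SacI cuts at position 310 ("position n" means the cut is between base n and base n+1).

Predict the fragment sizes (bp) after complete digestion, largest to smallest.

3472, 310, 310 bp

Combined cut positions (sorted): 310, 3782.
Linear molecule, 2 cuts → 3 fragments:
  310 − 0 = 310 bp
  3782 − 310 = 3472 bp
  4092 − 3782 = 310 bp
Sorted largest to smallest: 3472, 310, 310 bp.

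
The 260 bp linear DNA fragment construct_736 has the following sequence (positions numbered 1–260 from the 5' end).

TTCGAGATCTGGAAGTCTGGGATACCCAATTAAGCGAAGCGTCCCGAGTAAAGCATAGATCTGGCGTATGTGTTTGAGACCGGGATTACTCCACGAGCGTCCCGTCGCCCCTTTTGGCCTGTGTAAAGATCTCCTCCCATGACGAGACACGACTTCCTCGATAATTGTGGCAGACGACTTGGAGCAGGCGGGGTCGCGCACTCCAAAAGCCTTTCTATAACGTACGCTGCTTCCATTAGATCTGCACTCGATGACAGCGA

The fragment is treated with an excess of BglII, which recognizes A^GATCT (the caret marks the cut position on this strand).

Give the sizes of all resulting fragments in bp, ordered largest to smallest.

BglII sites (AGATCT) start at positions 5, 57, 127, 238.
BglII cuts after the first base of each site, so after positions 5, 57, 127, 238.
Linear molecule, 4 cuts → 5 fragments:
  1–5 → 5 bp
  6–57 → 52 bp
  58–127 → 70 bp
  128–238 → 111 bp
  239–260 → 22 bp
Sorted largest to smallest: 111, 70, 52, 22, 5 bp.

111, 70, 52, 22, 5 bp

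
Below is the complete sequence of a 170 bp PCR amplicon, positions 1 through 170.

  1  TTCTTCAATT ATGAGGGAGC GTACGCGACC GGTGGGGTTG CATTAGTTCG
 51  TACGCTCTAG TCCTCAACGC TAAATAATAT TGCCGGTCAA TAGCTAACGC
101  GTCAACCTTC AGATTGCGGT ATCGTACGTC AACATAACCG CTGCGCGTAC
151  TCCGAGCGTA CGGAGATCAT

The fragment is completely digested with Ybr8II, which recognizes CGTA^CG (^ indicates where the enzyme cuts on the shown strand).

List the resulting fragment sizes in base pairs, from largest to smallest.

74, 34, 29, 23, 10 bp

Ybr8II sites (CGTACG) start at positions 20, 49, 123, 157.
Ybr8II cuts after base 4 of each site, so after positions 23, 52, 126, 160.
Linear molecule, 4 cuts → 5 fragments:
  1–23 → 23 bp
  24–52 → 29 bp
  53–126 → 74 bp
  127–160 → 34 bp
  161–170 → 10 bp
Sorted largest to smallest: 74, 34, 29, 23, 10 bp.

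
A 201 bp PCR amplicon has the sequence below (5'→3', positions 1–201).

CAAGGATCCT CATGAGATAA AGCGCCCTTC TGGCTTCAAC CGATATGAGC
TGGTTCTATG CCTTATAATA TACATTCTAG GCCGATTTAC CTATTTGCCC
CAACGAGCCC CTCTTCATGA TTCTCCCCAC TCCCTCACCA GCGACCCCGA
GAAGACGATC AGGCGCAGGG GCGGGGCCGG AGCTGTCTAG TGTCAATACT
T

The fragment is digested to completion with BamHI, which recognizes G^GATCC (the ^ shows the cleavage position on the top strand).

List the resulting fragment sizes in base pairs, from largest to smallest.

The BamHI site (GGATCC) starts at position 4.
BamHI cuts after the first base of each site, so after position 4.
Linear molecule, 1 cut → 2 fragments:
  1–4 → 4 bp
  5–201 → 197 bp
Sorted largest to smallest: 197, 4 bp.

197, 4 bp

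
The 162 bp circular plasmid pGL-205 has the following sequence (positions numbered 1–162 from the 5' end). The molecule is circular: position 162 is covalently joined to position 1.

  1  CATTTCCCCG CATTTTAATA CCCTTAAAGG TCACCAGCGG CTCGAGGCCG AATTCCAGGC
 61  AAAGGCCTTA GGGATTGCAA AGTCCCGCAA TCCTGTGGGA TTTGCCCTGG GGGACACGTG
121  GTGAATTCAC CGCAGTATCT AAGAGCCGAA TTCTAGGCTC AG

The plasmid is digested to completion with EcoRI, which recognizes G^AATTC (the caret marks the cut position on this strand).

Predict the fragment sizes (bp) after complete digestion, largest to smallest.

73, 64, 25 bp

EcoRI sites (GAATTC) start at positions 50, 123, 148.
EcoRI cuts after the first base of each site, so after positions 50, 123, 148.
Circular molecule, 3 cuts → 3 fragments:
  51–123 → 73 bp
  124–148 → 25 bp
  149–162 then 1–50 → 14 + 50 = 64 bp
Sorted largest to smallest: 73, 64, 25 bp.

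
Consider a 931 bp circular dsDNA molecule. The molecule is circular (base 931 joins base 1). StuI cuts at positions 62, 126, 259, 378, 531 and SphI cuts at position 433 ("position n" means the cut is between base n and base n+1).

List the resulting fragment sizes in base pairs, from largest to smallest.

462, 133, 119, 98, 64, 55 bp

Combined cut positions (sorted): 62, 126, 259, 378, 433, 531.
Circular molecule, 6 cuts → 6 fragments:
  126 − 62 = 64 bp
  259 − 126 = 133 bp
  378 − 259 = 119 bp
  433 − 378 = 55 bp
  531 − 433 = 98 bp
  wrap: 931 − 531 + 62 = 462 bp
Sorted largest to smallest: 462, 133, 119, 98, 64, 55 bp.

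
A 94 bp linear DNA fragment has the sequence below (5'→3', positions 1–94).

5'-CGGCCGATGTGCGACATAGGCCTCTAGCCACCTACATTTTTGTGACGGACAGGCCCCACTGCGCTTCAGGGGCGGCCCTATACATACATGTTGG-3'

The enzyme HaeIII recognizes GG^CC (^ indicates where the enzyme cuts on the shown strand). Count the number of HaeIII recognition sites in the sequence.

4

GGCC occurs starting at positions 2, 19, 52, 74.
HaeIII cuts at 4 sites.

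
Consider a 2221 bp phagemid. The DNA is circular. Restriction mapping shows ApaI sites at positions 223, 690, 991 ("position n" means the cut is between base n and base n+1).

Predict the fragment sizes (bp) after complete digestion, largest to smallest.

1453, 467, 301 bp

Circular molecule, 3 cuts → 3 fragments:
  690 − 223 = 467 bp
  991 − 690 = 301 bp
  wrap: 2221 − 991 + 223 = 1453 bp
Sorted largest to smallest: 1453, 467, 301 bp.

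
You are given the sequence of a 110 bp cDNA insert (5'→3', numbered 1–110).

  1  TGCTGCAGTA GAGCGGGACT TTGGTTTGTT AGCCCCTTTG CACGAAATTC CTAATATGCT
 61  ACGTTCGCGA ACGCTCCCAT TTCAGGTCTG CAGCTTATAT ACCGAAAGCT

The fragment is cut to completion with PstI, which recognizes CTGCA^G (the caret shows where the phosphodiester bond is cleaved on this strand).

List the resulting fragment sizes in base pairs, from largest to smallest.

85, 18, 7 bp

PstI sites (CTGCAG) start at positions 3, 88.
PstI cuts after base 5 of each site (before the last base), so after positions 7, 92.
Linear molecule, 2 cuts → 3 fragments:
  1–7 → 7 bp
  8–92 → 85 bp
  93–110 → 18 bp
Sorted largest to smallest: 85, 18, 7 bp.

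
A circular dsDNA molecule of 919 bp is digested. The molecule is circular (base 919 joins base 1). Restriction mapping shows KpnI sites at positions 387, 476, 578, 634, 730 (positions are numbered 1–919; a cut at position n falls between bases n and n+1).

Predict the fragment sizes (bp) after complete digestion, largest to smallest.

Circular molecule, 5 cuts → 5 fragments:
  476 − 387 = 89 bp
  578 − 476 = 102 bp
  634 − 578 = 56 bp
  730 − 634 = 96 bp
  wrap: 919 − 730 + 387 = 576 bp
Sorted largest to smallest: 576, 102, 96, 89, 56 bp.

576, 102, 96, 89, 56 bp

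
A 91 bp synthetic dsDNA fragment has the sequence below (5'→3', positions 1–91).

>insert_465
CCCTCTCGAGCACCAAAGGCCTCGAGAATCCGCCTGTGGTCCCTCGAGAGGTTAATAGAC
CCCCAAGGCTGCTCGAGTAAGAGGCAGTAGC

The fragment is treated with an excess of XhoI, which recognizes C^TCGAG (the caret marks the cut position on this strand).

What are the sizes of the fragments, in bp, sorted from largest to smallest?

XhoI sites (CTCGAG) start at positions 5, 21, 43, 72.
XhoI cuts after the first base of each site, so after positions 5, 21, 43, 72.
Linear molecule, 4 cuts → 5 fragments:
  1–5 → 5 bp
  6–21 → 16 bp
  22–43 → 22 bp
  44–72 → 29 bp
  73–91 → 19 bp
Sorted largest to smallest: 29, 22, 19, 16, 5 bp.

29, 22, 19, 16, 5 bp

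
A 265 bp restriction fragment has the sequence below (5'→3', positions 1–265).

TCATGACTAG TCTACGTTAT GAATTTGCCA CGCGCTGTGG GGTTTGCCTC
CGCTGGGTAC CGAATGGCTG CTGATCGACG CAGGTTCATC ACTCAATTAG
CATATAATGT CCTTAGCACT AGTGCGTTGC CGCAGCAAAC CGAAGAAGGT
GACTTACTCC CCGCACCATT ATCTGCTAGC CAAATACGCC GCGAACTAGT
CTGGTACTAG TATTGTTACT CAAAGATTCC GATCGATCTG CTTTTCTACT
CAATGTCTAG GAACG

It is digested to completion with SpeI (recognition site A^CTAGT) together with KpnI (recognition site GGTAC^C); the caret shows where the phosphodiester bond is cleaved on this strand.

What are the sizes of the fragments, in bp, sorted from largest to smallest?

77, 59, 58, 54, 11, 6 bp

SpeI sites (ACTAGT) start at positions 6, 118, 195, 206.
SpeI cuts after the first base of each site, so after positions 6, 118, 195, 206.
The KpnI site (GGTACC) starts at position 56.
KpnI cuts after base 5 of each site (before the last base), so after position 60.
Combined cut positions: 6, 60, 118, 195, 206.
Linear molecule, 5 cuts → 6 fragments:
  1–6 → 6 bp
  7–60 → 54 bp
  61–118 → 58 bp
  119–195 → 77 bp
  196–206 → 11 bp
  207–265 → 59 bp
Sorted largest to smallest: 77, 59, 58, 54, 11, 6 bp.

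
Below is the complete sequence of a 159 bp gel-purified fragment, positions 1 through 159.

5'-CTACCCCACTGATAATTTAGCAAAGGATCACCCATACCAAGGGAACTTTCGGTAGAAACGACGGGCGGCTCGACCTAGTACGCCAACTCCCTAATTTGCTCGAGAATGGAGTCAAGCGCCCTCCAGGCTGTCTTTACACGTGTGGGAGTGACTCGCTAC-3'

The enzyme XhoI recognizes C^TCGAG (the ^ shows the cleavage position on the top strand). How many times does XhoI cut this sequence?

1

CTCGAG occurs starting at position 99.
XhoI cuts at 1 site.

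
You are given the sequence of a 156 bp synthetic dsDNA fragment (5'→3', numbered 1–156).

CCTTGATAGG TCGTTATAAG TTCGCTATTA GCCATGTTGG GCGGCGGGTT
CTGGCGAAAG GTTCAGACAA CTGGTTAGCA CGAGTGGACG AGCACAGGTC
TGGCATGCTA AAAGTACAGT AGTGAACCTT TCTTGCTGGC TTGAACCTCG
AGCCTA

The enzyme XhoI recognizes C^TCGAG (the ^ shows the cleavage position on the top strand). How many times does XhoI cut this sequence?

CTCGAG occurs starting at position 147.
XhoI cuts at 1 site.

1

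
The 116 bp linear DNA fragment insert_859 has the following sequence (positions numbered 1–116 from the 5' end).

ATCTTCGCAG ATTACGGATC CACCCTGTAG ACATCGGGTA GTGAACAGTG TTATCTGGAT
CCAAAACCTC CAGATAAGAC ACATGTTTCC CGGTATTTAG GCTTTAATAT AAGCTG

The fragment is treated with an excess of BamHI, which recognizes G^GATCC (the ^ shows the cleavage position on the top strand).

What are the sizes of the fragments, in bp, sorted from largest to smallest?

BamHI sites (GGATCC) start at positions 16, 57.
BamHI cuts after the first base of each site, so after positions 16, 57.
Linear molecule, 2 cuts → 3 fragments:
  1–16 → 16 bp
  17–57 → 41 bp
  58–116 → 59 bp
Sorted largest to smallest: 59, 41, 16 bp.

59, 41, 16 bp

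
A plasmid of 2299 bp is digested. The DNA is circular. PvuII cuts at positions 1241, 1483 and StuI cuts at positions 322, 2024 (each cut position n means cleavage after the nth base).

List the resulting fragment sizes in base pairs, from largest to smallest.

Combined cut positions (sorted): 322, 1241, 1483, 2024.
Circular molecule, 4 cuts → 4 fragments:
  1241 − 322 = 919 bp
  1483 − 1241 = 242 bp
  2024 − 1483 = 541 bp
  wrap: 2299 − 2024 + 322 = 597 bp
Sorted largest to smallest: 919, 597, 541, 242 bp.

919, 597, 541, 242 bp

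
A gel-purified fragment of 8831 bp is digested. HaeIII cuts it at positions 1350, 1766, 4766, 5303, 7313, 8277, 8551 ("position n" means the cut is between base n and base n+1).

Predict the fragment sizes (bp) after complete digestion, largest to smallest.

Linear molecule, 7 cuts → 8 fragments:
  1350 − 0 = 1350 bp
  1766 − 1350 = 416 bp
  4766 − 1766 = 3000 bp
  5303 − 4766 = 537 bp
  7313 − 5303 = 2010 bp
  8277 − 7313 = 964 bp
  8551 − 8277 = 274 bp
  8831 − 8551 = 280 bp
Sorted largest to smallest: 3000, 2010, 1350, 964, 537, 416, 280, 274 bp.

3000, 2010, 1350, 964, 537, 416, 280, 274 bp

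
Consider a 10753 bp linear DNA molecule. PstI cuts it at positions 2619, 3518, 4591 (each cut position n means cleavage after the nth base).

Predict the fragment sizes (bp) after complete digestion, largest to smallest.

Linear molecule, 3 cuts → 4 fragments:
  2619 − 0 = 2619 bp
  3518 − 2619 = 899 bp
  4591 − 3518 = 1073 bp
  10753 − 4591 = 6162 bp
Sorted largest to smallest: 6162, 2619, 1073, 899 bp.

6162, 2619, 1073, 899 bp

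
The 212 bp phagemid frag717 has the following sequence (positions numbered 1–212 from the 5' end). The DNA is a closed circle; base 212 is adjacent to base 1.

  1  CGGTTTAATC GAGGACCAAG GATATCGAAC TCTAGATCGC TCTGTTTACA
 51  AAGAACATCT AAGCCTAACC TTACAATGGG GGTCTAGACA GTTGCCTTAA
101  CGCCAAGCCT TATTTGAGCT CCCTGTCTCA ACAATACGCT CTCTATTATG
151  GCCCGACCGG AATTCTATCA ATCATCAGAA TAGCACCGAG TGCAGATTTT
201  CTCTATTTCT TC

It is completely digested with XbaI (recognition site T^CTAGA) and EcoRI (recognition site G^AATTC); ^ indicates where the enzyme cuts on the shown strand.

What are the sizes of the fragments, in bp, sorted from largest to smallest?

83, 77, 52 bp

XbaI sites (TCTAGA) start at positions 31, 83.
XbaI cuts after the first base of each site, so after positions 31, 83.
The EcoRI site (GAATTC) starts at position 160.
EcoRI cuts after the first base of each site, so after position 160.
Combined cut positions: 31, 83, 160.
Circular molecule, 3 cuts → 3 fragments:
  32–83 → 52 bp
  84–160 → 77 bp
  161–212 then 1–31 → 52 + 31 = 83 bp
Sorted largest to smallest: 83, 77, 52 bp.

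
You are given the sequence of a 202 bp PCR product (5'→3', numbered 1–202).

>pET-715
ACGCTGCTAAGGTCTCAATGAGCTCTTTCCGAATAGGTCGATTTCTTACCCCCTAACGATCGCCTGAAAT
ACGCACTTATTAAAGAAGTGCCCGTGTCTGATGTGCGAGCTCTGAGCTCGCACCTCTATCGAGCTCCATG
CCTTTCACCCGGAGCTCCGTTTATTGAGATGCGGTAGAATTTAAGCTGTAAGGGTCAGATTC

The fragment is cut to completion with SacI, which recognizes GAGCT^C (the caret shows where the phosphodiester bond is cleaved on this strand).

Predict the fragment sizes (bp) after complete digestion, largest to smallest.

87, 46, 24, 21, 17, 7 bp

SacI sites (GAGCTC) start at positions 20, 107, 114, 131, 152.
SacI cuts after base 5 of each site (before the last base), so after positions 24, 111, 118, 135, 156.
Linear molecule, 5 cuts → 6 fragments:
  1–24 → 24 bp
  25–111 → 87 bp
  112–118 → 7 bp
  119–135 → 17 bp
  136–156 → 21 bp
  157–202 → 46 bp
Sorted largest to smallest: 87, 46, 24, 21, 17, 7 bp.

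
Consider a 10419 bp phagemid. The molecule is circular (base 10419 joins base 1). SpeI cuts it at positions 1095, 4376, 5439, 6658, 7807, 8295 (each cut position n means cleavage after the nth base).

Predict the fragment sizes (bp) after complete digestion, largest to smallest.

3281, 3219, 1219, 1149, 1063, 488 bp

Circular molecule, 6 cuts → 6 fragments:
  4376 − 1095 = 3281 bp
  5439 − 4376 = 1063 bp
  6658 − 5439 = 1219 bp
  7807 − 6658 = 1149 bp
  8295 − 7807 = 488 bp
  wrap: 10419 − 8295 + 1095 = 3219 bp
Sorted largest to smallest: 3281, 3219, 1219, 1149, 1063, 488 bp.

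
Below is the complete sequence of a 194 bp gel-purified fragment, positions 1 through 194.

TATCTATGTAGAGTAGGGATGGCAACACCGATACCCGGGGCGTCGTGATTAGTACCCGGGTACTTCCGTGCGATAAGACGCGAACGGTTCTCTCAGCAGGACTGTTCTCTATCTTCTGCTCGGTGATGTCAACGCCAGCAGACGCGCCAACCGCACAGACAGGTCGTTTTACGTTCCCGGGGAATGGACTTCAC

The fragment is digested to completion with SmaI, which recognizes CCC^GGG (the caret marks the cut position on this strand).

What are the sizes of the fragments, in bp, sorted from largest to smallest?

SmaI sites (CCCGGG) start at positions 34, 55, 176.
SmaI cuts after base 3 of each site, so after positions 36, 57, 178.
Linear molecule, 3 cuts → 4 fragments:
  1–36 → 36 bp
  37–57 → 21 bp
  58–178 → 121 bp
  179–194 → 16 bp
Sorted largest to smallest: 121, 36, 21, 16 bp.

121, 36, 21, 16 bp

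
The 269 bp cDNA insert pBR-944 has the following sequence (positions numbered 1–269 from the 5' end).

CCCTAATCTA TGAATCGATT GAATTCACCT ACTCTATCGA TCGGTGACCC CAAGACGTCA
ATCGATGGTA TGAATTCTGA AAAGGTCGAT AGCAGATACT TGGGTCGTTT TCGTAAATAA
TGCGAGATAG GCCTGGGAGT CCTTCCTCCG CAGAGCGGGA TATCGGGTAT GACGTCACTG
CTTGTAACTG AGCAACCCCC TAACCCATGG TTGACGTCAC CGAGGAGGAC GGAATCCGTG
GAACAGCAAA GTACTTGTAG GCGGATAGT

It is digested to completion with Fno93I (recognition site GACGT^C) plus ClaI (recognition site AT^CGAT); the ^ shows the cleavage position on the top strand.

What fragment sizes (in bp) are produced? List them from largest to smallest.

Fno93I sites (GACGTC) start at positions 54, 171, 213.
Fno93I cuts after base 5 of each site (before the last base), so after positions 58, 175, 217.
ClaI sites (ATCGAT) start at positions 14, 36, 61.
ClaI cuts after base 2 of each site, so after positions 15, 37, 62.
Combined cut positions: 15, 37, 58, 62, 175, 217.
Linear molecule, 6 cuts → 7 fragments:
  1–15 → 15 bp
  16–37 → 22 bp
  38–58 → 21 bp
  59–62 → 4 bp
  63–175 → 113 bp
  176–217 → 42 bp
  218–269 → 52 bp
Sorted largest to smallest: 113, 52, 42, 22, 21, 15, 4 bp.

113, 52, 42, 22, 21, 15, 4 bp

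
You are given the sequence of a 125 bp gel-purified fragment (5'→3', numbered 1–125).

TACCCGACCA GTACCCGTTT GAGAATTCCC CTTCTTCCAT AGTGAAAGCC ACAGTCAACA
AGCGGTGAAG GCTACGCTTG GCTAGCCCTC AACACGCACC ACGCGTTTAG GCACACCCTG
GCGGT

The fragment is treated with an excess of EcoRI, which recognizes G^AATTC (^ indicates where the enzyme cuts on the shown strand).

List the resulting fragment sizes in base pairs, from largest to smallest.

102, 23 bp

The EcoRI site (GAATTC) starts at position 23.
EcoRI cuts after the first base of each site, so after position 23.
Linear molecule, 1 cut → 2 fragments:
  1–23 → 23 bp
  24–125 → 102 bp
Sorted largest to smallest: 102, 23 bp.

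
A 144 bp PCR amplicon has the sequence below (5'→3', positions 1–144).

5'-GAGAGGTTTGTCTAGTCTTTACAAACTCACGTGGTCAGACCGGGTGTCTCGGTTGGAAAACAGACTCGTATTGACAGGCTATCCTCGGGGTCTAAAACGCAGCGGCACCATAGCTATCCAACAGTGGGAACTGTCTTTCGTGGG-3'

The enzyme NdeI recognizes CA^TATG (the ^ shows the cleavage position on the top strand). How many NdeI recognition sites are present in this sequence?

No occurrence of CATATG is present in the sequence.
NdeI does not cut: 0 sites.

0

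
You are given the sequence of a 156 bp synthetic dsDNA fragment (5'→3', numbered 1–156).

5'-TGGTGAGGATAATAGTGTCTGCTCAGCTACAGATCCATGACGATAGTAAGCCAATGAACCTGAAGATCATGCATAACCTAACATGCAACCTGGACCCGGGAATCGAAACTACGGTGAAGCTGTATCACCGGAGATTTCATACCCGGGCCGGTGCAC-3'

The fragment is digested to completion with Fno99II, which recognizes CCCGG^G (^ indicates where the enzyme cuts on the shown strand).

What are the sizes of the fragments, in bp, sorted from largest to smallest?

99, 47, 10 bp

Fno99II sites (CCCGGG) start at positions 95, 142.
Fno99II cuts after base 5 of each site (before the last base), so after positions 99, 146.
Linear molecule, 2 cuts → 3 fragments:
  1–99 → 99 bp
  100–146 → 47 bp
  147–156 → 10 bp
Sorted largest to smallest: 99, 47, 10 bp.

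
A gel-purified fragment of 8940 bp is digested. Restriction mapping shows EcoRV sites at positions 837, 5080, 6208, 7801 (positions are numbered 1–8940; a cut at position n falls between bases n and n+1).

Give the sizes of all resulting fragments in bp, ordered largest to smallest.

4243, 1593, 1139, 1128, 837 bp

Linear molecule, 4 cuts → 5 fragments:
  837 − 0 = 837 bp
  5080 − 837 = 4243 bp
  6208 − 5080 = 1128 bp
  7801 − 6208 = 1593 bp
  8940 − 7801 = 1139 bp
Sorted largest to smallest: 4243, 1593, 1139, 1128, 837 bp.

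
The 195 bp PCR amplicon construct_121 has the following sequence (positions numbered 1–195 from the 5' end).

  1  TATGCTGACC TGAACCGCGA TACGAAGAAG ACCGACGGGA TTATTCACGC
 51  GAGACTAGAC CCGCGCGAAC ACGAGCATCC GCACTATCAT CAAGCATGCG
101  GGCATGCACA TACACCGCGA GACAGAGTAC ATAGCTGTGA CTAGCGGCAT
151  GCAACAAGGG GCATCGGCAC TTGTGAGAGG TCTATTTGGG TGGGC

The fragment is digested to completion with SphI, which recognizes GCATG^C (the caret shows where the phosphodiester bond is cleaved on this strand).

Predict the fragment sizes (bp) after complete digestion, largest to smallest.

SphI sites (GCATGC) start at positions 94, 102, 147.
SphI cuts after base 5 of each site (before the last base), so after positions 98, 106, 151.
Linear molecule, 3 cuts → 4 fragments:
  1–98 → 98 bp
  99–106 → 8 bp
  107–151 → 45 bp
  152–195 → 44 bp
Sorted largest to smallest: 98, 45, 44, 8 bp.

98, 45, 44, 8 bp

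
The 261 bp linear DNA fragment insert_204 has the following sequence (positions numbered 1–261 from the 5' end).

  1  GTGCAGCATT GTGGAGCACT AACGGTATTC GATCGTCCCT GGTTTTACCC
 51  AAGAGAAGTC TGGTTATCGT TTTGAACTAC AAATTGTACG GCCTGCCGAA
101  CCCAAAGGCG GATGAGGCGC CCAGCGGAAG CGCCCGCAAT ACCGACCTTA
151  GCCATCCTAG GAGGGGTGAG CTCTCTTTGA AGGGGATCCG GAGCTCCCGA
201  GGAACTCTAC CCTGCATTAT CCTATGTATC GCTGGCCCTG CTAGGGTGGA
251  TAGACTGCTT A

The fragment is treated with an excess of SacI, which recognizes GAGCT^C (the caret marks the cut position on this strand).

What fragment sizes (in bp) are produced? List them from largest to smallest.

SacI sites (GAGCTC) start at positions 168, 191.
SacI cuts after base 5 of each site (before the last base), so after positions 172, 195.
Linear molecule, 2 cuts → 3 fragments:
  1–172 → 172 bp
  173–195 → 23 bp
  196–261 → 66 bp
Sorted largest to smallest: 172, 66, 23 bp.

172, 66, 23 bp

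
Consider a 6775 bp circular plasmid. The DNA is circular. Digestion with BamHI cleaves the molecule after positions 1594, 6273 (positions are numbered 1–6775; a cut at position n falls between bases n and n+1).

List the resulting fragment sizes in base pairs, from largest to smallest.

Circular molecule, 2 cuts → 2 fragments:
  6273 − 1594 = 4679 bp
  wrap: 6775 − 6273 + 1594 = 2096 bp
Sorted largest to smallest: 4679, 2096 bp.

4679, 2096 bp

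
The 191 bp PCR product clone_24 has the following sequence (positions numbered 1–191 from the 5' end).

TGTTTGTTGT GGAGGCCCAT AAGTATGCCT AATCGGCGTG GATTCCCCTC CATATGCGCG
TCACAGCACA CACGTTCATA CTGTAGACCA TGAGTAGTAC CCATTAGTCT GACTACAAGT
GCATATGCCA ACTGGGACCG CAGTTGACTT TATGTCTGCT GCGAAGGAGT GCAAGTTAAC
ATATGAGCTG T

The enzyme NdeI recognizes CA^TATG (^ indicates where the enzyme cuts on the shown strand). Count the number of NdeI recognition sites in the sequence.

3

CATATG occurs starting at positions 51, 122, 180.
NdeI cuts at 3 sites.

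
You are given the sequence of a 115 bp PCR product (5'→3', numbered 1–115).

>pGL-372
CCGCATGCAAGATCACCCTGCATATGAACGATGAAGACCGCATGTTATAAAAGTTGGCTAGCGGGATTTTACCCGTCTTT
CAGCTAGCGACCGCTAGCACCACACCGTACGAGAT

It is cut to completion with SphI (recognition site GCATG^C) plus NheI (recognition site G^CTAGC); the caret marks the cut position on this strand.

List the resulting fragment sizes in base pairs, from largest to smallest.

The SphI site (GCATGC) starts at position 3.
SphI cuts after base 5 of each site (before the last base), so after position 7.
NheI sites (GCTAGC) start at positions 57, 83, 93.
NheI cuts after the first base of each site, so after positions 57, 83, 93.
Combined cut positions: 7, 57, 83, 93.
Linear molecule, 4 cuts → 5 fragments:
  1–7 → 7 bp
  8–57 → 50 bp
  58–83 → 26 bp
  84–93 → 10 bp
  94–115 → 22 bp
Sorted largest to smallest: 50, 26, 22, 10, 7 bp.

50, 26, 22, 10, 7 bp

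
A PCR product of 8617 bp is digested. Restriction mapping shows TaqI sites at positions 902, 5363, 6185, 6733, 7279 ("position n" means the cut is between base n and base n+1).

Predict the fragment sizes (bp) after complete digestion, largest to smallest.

4461, 1338, 902, 822, 548, 546 bp

Linear molecule, 5 cuts → 6 fragments:
  902 − 0 = 902 bp
  5363 − 902 = 4461 bp
  6185 − 5363 = 822 bp
  6733 − 6185 = 548 bp
  7279 − 6733 = 546 bp
  8617 − 7279 = 1338 bp
Sorted largest to smallest: 4461, 1338, 902, 822, 548, 546 bp.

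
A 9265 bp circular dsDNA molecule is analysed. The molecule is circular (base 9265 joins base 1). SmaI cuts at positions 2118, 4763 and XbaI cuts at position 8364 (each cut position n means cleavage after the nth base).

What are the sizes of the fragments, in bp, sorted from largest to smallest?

3601, 3019, 2645 bp

Combined cut positions (sorted): 2118, 4763, 8364.
Circular molecule, 3 cuts → 3 fragments:
  4763 − 2118 = 2645 bp
  8364 − 4763 = 3601 bp
  wrap: 9265 − 8364 + 2118 = 3019 bp
Sorted largest to smallest: 3601, 3019, 2645 bp.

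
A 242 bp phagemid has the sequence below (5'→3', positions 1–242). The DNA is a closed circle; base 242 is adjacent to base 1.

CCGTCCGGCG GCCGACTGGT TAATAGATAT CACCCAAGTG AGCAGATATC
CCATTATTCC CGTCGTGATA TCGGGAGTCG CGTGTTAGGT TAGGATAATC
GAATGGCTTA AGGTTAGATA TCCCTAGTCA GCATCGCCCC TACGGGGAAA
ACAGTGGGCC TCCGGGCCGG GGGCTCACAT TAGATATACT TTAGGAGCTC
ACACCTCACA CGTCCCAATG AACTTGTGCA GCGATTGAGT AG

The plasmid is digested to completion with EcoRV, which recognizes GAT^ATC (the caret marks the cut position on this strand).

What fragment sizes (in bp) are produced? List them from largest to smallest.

151, 50, 22, 19 bp

EcoRV sites (GATATC) start at positions 26, 45, 67, 117.
EcoRV cuts after base 3 of each site, so after positions 28, 47, 69, 119.
Circular molecule, 4 cuts → 4 fragments:
  29–47 → 19 bp
  48–69 → 22 bp
  70–119 → 50 bp
  120–242 then 1–28 → 123 + 28 = 151 bp
Sorted largest to smallest: 151, 50, 22, 19 bp.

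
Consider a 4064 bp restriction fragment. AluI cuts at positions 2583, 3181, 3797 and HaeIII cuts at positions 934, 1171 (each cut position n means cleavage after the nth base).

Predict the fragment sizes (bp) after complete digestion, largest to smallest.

1412, 934, 616, 598, 267, 237 bp

Combined cut positions (sorted): 934, 1171, 2583, 3181, 3797.
Linear molecule, 5 cuts → 6 fragments:
  934 − 0 = 934 bp
  1171 − 934 = 237 bp
  2583 − 1171 = 1412 bp
  3181 − 2583 = 598 bp
  3797 − 3181 = 616 bp
  4064 − 3797 = 267 bp
Sorted largest to smallest: 1412, 934, 616, 598, 267, 237 bp.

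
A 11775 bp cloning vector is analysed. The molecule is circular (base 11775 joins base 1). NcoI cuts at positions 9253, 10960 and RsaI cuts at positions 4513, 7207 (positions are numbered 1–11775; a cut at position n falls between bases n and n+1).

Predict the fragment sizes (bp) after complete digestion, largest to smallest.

Combined cut positions (sorted): 4513, 7207, 9253, 10960.
Circular molecule, 4 cuts → 4 fragments:
  7207 − 4513 = 2694 bp
  9253 − 7207 = 2046 bp
  10960 − 9253 = 1707 bp
  wrap: 11775 − 10960 + 4513 = 5328 bp
Sorted largest to smallest: 5328, 2694, 2046, 1707 bp.

5328, 2694, 2046, 1707 bp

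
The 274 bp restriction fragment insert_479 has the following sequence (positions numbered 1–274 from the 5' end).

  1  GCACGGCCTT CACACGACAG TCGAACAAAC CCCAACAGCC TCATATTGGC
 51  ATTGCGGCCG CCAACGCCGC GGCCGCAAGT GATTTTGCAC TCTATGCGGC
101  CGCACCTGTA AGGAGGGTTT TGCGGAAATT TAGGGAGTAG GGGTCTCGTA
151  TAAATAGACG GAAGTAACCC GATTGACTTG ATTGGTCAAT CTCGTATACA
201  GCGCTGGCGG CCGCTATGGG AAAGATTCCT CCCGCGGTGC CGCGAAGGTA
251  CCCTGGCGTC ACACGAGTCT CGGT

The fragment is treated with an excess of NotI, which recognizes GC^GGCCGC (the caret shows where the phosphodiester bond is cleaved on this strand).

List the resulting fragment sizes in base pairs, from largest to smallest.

NotI sites (GCGGCCGC) start at positions 54, 69, 96, 207.
NotI cuts after base 2 of each site, so after positions 55, 70, 97, 208.
Linear molecule, 4 cuts → 5 fragments:
  1–55 → 55 bp
  56–70 → 15 bp
  71–97 → 27 bp
  98–208 → 111 bp
  209–274 → 66 bp
Sorted largest to smallest: 111, 66, 55, 27, 15 bp.

111, 66, 55, 27, 15 bp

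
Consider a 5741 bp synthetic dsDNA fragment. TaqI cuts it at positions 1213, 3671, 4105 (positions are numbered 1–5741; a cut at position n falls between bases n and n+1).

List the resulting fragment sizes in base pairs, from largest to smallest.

2458, 1636, 1213, 434 bp

Linear molecule, 3 cuts → 4 fragments:
  1213 − 0 = 1213 bp
  3671 − 1213 = 2458 bp
  4105 − 3671 = 434 bp
  5741 − 4105 = 1636 bp
Sorted largest to smallest: 2458, 1636, 1213, 434 bp.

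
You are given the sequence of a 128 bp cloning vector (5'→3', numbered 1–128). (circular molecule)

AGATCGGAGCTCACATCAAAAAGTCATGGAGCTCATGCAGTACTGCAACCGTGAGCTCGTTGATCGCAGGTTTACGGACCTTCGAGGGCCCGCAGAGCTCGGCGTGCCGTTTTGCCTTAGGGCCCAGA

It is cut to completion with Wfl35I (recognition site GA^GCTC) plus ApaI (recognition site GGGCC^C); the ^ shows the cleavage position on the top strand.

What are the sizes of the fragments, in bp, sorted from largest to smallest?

Wfl35I sites (GAGCTC) start at positions 7, 29, 53, 95.
Wfl35I cuts after base 2 of each site, so after positions 8, 30, 54, 96.
ApaI sites (GGGCCC) start at positions 86, 120.
ApaI cuts after base 5 of each site (before the last base), so after positions 90, 124.
Combined cut positions: 8, 30, 54, 90, 96, 124.
Circular molecule, 6 cuts → 6 fragments:
  9–30 → 22 bp
  31–54 → 24 bp
  55–90 → 36 bp
  91–96 → 6 bp
  97–124 → 28 bp
  125–128 then 1–8 → 4 + 8 = 12 bp
Sorted largest to smallest: 36, 28, 24, 22, 12, 6 bp.

36, 28, 24, 22, 12, 6 bp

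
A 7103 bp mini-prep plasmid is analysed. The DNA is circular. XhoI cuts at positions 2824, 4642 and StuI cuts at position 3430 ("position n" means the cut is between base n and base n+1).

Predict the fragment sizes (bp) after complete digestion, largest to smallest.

5285, 1212, 606 bp

Combined cut positions (sorted): 2824, 3430, 4642.
Circular molecule, 3 cuts → 3 fragments:
  3430 − 2824 = 606 bp
  4642 − 3430 = 1212 bp
  wrap: 7103 − 4642 + 2824 = 5285 bp
Sorted largest to smallest: 5285, 1212, 606 bp.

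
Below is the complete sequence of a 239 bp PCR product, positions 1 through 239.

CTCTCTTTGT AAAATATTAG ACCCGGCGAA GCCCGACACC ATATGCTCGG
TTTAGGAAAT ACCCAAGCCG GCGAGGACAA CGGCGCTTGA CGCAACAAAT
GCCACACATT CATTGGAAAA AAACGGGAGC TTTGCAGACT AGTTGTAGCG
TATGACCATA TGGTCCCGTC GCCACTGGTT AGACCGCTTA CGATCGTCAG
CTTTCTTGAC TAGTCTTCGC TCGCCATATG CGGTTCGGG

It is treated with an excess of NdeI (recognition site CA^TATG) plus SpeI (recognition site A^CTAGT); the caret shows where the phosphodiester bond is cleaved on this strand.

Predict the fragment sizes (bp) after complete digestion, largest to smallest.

NdeI sites (CATATG) start at positions 40, 157, 225.
NdeI cuts after base 2 of each site, so after positions 41, 158, 226.
SpeI sites (ACTAGT) start at positions 138, 209.
SpeI cuts after the first base of each site, so after positions 138, 209.
Combined cut positions: 41, 138, 158, 209, 226.
Linear molecule, 5 cuts → 6 fragments:
  1–41 → 41 bp
  42–138 → 97 bp
  139–158 → 20 bp
  159–209 → 51 bp
  210–226 → 17 bp
  227–239 → 13 bp
Sorted largest to smallest: 97, 51, 41, 20, 17, 13 bp.

97, 51, 41, 20, 17, 13 bp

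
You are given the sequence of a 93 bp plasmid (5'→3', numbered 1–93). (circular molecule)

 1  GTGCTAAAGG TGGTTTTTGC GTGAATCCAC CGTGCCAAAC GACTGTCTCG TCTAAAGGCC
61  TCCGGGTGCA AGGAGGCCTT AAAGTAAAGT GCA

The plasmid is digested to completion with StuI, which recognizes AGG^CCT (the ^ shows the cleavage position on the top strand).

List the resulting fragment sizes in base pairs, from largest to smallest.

75, 18 bp

StuI sites (AGGCCT) start at positions 56, 74.
StuI cuts after base 3 of each site, so after positions 58, 76.
Circular molecule, 2 cuts → 2 fragments:
  59–76 → 18 bp
  77–93 then 1–58 → 17 + 58 = 75 bp
Sorted largest to smallest: 75, 18 bp.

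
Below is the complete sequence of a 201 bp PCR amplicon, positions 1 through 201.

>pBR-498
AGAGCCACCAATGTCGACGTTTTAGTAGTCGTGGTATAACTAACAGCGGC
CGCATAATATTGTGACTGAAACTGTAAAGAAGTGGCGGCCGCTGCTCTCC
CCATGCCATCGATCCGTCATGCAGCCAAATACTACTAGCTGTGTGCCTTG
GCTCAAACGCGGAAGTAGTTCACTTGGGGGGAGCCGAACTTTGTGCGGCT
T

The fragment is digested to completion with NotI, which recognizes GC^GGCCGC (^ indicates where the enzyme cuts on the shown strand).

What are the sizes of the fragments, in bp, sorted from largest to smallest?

NotI sites (GCGGCCGC) start at positions 46, 85.
NotI cuts after base 2 of each site, so after positions 47, 86.
Linear molecule, 2 cuts → 3 fragments:
  1–47 → 47 bp
  48–86 → 39 bp
  87–201 → 115 bp
Sorted largest to smallest: 115, 47, 39 bp.

115, 47, 39 bp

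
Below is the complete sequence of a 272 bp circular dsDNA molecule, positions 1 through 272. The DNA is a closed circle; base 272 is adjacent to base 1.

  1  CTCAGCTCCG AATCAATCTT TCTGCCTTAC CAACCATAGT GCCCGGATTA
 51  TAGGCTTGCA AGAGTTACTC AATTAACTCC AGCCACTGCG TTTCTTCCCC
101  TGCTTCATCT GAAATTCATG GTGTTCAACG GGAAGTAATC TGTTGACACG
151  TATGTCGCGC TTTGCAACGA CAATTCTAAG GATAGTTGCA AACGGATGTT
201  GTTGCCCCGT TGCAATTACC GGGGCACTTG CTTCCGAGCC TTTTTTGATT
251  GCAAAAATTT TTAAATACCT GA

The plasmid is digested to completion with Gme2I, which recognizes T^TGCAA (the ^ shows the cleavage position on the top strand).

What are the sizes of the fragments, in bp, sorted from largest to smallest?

Gme2I sites (TTGCAA) start at positions 56, 162, 186, 210, 249.
Gme2I cuts after the first base of each site, so after positions 56, 162, 186, 210, 249.
Circular molecule, 5 cuts → 5 fragments:
  57–162 → 106 bp
  163–186 → 24 bp
  187–210 → 24 bp
  211–249 → 39 bp
  250–272 then 1–56 → 23 + 56 = 79 bp
Sorted largest to smallest: 106, 79, 39, 24, 24 bp.

106, 79, 39, 24, 24 bp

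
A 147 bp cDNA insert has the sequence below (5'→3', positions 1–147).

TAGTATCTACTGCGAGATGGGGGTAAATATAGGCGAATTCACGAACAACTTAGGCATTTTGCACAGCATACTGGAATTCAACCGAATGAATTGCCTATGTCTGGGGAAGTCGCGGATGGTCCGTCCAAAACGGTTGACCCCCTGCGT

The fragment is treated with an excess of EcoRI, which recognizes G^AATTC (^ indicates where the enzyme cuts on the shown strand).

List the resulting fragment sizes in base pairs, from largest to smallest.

EcoRI sites (GAATTC) start at positions 35, 74.
EcoRI cuts after the first base of each site, so after positions 35, 74.
Linear molecule, 2 cuts → 3 fragments:
  1–35 → 35 bp
  36–74 → 39 bp
  75–147 → 73 bp
Sorted largest to smallest: 73, 39, 35 bp.

73, 39, 35 bp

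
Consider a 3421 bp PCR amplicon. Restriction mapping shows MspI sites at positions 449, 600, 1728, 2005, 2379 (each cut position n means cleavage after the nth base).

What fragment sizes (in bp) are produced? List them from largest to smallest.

Linear molecule, 5 cuts → 6 fragments:
  449 − 0 = 449 bp
  600 − 449 = 151 bp
  1728 − 600 = 1128 bp
  2005 − 1728 = 277 bp
  2379 − 2005 = 374 bp
  3421 − 2379 = 1042 bp
Sorted largest to smallest: 1128, 1042, 449, 374, 277, 151 bp.

1128, 1042, 449, 374, 277, 151 bp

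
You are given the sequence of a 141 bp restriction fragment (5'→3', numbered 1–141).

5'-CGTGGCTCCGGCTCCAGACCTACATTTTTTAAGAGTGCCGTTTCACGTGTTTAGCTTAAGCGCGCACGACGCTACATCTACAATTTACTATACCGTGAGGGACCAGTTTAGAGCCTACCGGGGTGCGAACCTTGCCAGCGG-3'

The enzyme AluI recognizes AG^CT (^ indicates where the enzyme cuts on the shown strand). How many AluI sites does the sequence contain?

AGCT occurs starting at position 53.
AluI cuts at 1 site.

1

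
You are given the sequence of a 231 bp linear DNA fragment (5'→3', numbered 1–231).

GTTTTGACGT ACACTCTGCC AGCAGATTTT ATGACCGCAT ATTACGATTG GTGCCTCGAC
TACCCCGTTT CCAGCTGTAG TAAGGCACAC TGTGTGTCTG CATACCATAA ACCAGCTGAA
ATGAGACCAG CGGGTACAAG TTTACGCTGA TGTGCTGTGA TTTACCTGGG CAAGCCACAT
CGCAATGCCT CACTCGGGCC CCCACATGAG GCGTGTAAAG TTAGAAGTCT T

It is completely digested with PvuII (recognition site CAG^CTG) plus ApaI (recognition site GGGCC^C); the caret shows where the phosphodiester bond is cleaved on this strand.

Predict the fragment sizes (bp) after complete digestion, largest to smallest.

85, 74, 41, 31 bp

PvuII sites (CAGCTG) start at positions 72, 113.
PvuII cuts after base 3 of each site, so after positions 74, 115.
The ApaI site (GGGCCC) starts at position 196.
ApaI cuts after base 5 of each site (before the last base), so after position 200.
Combined cut positions: 74, 115, 200.
Linear molecule, 3 cuts → 4 fragments:
  1–74 → 74 bp
  75–115 → 41 bp
  116–200 → 85 bp
  201–231 → 31 bp
Sorted largest to smallest: 85, 74, 41, 31 bp.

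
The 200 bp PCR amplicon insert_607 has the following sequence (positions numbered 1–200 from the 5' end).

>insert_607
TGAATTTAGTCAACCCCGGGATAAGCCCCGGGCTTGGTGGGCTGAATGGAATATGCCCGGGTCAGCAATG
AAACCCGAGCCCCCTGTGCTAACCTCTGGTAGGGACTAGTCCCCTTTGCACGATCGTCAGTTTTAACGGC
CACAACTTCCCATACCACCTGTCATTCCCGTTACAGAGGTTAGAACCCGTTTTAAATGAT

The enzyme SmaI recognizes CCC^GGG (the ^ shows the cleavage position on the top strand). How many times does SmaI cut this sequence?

3

CCCGGG occurs starting at positions 15, 27, 56.
SmaI cuts at 3 sites.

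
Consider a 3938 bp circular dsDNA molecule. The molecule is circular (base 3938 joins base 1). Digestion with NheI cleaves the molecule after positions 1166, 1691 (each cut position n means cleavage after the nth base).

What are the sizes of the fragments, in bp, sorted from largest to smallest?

Circular molecule, 2 cuts → 2 fragments:
  1691 − 1166 = 525 bp
  wrap: 3938 − 1691 + 1166 = 3413 bp
Sorted largest to smallest: 3413, 525 bp.

3413, 525 bp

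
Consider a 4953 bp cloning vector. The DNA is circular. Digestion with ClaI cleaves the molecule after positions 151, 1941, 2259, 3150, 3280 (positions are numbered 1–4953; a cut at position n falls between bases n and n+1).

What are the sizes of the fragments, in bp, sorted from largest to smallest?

1824, 1790, 891, 318, 130 bp

Circular molecule, 5 cuts → 5 fragments:
  1941 − 151 = 1790 bp
  2259 − 1941 = 318 bp
  3150 − 2259 = 891 bp
  3280 − 3150 = 130 bp
  wrap: 4953 − 3280 + 151 = 1824 bp
Sorted largest to smallest: 1824, 1790, 891, 318, 130 bp.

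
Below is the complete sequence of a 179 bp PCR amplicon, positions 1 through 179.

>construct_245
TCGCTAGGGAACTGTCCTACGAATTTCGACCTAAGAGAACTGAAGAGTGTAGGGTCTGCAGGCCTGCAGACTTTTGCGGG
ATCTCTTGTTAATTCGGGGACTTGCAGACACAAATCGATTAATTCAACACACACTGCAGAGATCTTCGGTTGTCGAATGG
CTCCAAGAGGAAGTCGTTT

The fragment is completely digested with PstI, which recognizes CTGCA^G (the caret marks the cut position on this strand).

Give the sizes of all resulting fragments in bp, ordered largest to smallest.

70, 60, 41, 8 bp

PstI sites (CTGCAG) start at positions 56, 64, 134.
PstI cuts after base 5 of each site (before the last base), so after positions 60, 68, 138.
Linear molecule, 3 cuts → 4 fragments:
  1–60 → 60 bp
  61–68 → 8 bp
  69–138 → 70 bp
  139–179 → 41 bp
Sorted largest to smallest: 70, 60, 41, 8 bp.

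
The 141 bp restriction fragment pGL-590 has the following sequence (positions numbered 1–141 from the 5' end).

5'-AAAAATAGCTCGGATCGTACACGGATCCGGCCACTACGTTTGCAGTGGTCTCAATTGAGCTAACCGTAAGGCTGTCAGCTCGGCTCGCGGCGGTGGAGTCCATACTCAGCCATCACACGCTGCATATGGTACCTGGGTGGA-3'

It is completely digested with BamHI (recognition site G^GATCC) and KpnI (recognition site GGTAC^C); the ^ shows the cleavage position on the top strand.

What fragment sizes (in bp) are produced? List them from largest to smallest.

The BamHI site (GGATCC) starts at position 23.
BamHI cuts after the first base of each site, so after position 23.
The KpnI site (GGTACC) starts at position 128.
KpnI cuts after base 5 of each site (before the last base), so after position 132.
Combined cut positions: 23, 132.
Linear molecule, 2 cuts → 3 fragments:
  1–23 → 23 bp
  24–132 → 109 bp
  133–141 → 9 bp
Sorted largest to smallest: 109, 23, 9 bp.

109, 23, 9 bp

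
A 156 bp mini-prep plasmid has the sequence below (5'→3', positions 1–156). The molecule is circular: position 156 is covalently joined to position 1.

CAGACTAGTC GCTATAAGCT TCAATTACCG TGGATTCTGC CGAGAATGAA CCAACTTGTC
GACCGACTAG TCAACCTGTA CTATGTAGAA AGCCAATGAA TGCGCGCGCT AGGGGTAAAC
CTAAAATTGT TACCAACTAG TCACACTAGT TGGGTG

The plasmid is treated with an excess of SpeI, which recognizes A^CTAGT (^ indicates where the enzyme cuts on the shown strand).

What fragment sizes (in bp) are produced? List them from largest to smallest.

SpeI sites (ACTAGT) start at positions 4, 66, 136, 145.
SpeI cuts after the first base of each site, so after positions 4, 66, 136, 145.
Circular molecule, 4 cuts → 4 fragments:
  5–66 → 62 bp
  67–136 → 70 bp
  137–145 → 9 bp
  146–156 then 1–4 → 11 + 4 = 15 bp
Sorted largest to smallest: 70, 62, 15, 9 bp.

70, 62, 15, 9 bp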